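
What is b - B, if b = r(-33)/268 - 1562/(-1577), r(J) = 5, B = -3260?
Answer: 1378219861/422636 ≈ 3261.0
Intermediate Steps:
b = 426501/422636 (b = 5/268 - 1562/(-1577) = 5*(1/268) - 1562*(-1/1577) = 5/268 + 1562/1577 = 426501/422636 ≈ 1.0091)
b - B = 426501/422636 - 1*(-3260) = 426501/422636 + 3260 = 1378219861/422636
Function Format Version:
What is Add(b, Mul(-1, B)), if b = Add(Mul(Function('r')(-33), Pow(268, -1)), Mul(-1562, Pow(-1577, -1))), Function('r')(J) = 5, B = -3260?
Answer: Rational(1378219861, 422636) ≈ 3261.0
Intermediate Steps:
b = Rational(426501, 422636) (b = Add(Mul(5, Pow(268, -1)), Mul(-1562, Pow(-1577, -1))) = Add(Mul(5, Rational(1, 268)), Mul(-1562, Rational(-1, 1577))) = Add(Rational(5, 268), Rational(1562, 1577)) = Rational(426501, 422636) ≈ 1.0091)
Add(b, Mul(-1, B)) = Add(Rational(426501, 422636), Mul(-1, -3260)) = Add(Rational(426501, 422636), 3260) = Rational(1378219861, 422636)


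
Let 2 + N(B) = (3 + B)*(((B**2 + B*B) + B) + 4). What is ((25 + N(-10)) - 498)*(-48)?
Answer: 87984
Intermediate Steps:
N(B) = -2 + (3 + B)*(4 + B + 2*B**2) (N(B) = -2 + (3 + B)*(((B**2 + B*B) + B) + 4) = -2 + (3 + B)*(((B**2 + B**2) + B) + 4) = -2 + (3 + B)*((2*B**2 + B) + 4) = -2 + (3 + B)*((B + 2*B**2) + 4) = -2 + (3 + B)*(4 + B + 2*B**2))
((25 + N(-10)) - 498)*(-48) = ((25 + (10 + 2*(-10)**3 + 7*(-10) + 7*(-10)**2)) - 498)*(-48) = ((25 + (10 + 2*(-1000) - 70 + 7*100)) - 498)*(-48) = ((25 + (10 - 2000 - 70 + 700)) - 498)*(-48) = ((25 - 1360) - 498)*(-48) = (-1335 - 498)*(-48) = -1833*(-48) = 87984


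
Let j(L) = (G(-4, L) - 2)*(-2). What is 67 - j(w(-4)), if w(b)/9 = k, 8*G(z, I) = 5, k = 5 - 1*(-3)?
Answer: 257/4 ≈ 64.250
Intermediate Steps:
k = 8 (k = 5 + 3 = 8)
G(z, I) = 5/8 (G(z, I) = (⅛)*5 = 5/8)
w(b) = 72 (w(b) = 9*8 = 72)
j(L) = 11/4 (j(L) = (5/8 - 2)*(-2) = -11/8*(-2) = 11/4)
67 - j(w(-4)) = 67 - 1*11/4 = 67 - 11/4 = 257/4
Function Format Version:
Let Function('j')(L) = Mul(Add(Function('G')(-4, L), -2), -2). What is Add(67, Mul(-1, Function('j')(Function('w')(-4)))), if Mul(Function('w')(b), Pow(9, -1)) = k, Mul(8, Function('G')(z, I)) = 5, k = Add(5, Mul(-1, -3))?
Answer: Rational(257, 4) ≈ 64.250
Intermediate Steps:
k = 8 (k = Add(5, 3) = 8)
Function('G')(z, I) = Rational(5, 8) (Function('G')(z, I) = Mul(Rational(1, 8), 5) = Rational(5, 8))
Function('w')(b) = 72 (Function('w')(b) = Mul(9, 8) = 72)
Function('j')(L) = Rational(11, 4) (Function('j')(L) = Mul(Add(Rational(5, 8), -2), -2) = Mul(Rational(-11, 8), -2) = Rational(11, 4))
Add(67, Mul(-1, Function('j')(Function('w')(-4)))) = Add(67, Mul(-1, Rational(11, 4))) = Add(67, Rational(-11, 4)) = Rational(257, 4)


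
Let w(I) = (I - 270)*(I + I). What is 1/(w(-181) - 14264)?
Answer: 1/148998 ≈ 6.7115e-6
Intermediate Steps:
w(I) = 2*I*(-270 + I) (w(I) = (-270 + I)*(2*I) = 2*I*(-270 + I))
1/(w(-181) - 14264) = 1/(2*(-181)*(-270 - 181) - 14264) = 1/(2*(-181)*(-451) - 14264) = 1/(163262 - 14264) = 1/148998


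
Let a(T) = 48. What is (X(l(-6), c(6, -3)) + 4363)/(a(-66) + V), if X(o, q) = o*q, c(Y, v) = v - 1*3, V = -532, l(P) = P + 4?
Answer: -4375/484 ≈ -9.0393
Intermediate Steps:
l(P) = 4 + P
c(Y, v) = -3 + v (c(Y, v) = v - 3 = -3 + v)
(X(l(-6), c(6, -3)) + 4363)/(a(-66) + V) = ((4 - 6)*(-3 - 3) + 4363)/(48 - 532) = (-2*(-6) + 4363)/(-484) = (12 + 4363)*(-1/484) = 4375*(-1/484) = -4375/484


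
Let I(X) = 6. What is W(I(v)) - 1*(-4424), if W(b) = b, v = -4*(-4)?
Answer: 4430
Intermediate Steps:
v = 16
W(I(v)) - 1*(-4424) = 6 - 1*(-4424) = 6 + 4424 = 4430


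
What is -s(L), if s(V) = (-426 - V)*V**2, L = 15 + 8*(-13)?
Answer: 2669377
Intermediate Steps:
L = -89 (L = 15 - 104 = -89)
s(V) = V**2*(-426 - V)
-s(L) = -(-89)**2*(-426 - 1*(-89)) = -7921*(-426 + 89) = -7921*(-337) = -1*(-2669377) = 2669377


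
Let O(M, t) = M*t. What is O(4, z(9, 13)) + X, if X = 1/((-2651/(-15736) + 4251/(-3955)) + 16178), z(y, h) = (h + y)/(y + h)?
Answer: 575320695188/143827951087 ≈ 4.0001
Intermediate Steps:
z(y, h) = 1 (z(y, h) = (h + y)/(h + y) = 1)
X = 8890840/143827951087 (X = 1/((-2651*(-1/15736) + 4251*(-1/3955)) + 16178) = 1/((2651/15736 - 4251/3955) + 16178) = 1/(-8058433/8890840 + 16178) = 1/(143827951087/8890840) = 8890840/143827951087 ≈ 6.1816e-5)
O(4, z(9, 13)) + X = 4*1 + 8890840/143827951087 = 4 + 8890840/143827951087 = 575320695188/143827951087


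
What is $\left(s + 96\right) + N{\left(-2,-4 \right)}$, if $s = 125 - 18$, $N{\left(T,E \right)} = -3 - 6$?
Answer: $194$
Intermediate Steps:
$N{\left(T,E \right)} = -9$ ($N{\left(T,E \right)} = -3 - 6 = -9$)
$s = 107$
$\left(s + 96\right) + N{\left(-2,-4 \right)} = \left(107 + 96\right) - 9 = 203 - 9 = 194$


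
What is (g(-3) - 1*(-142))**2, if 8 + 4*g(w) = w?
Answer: 310249/16 ≈ 19391.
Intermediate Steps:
g(w) = -2 + w/4
(g(-3) - 1*(-142))**2 = ((-2 + (1/4)*(-3)) - 1*(-142))**2 = ((-2 - 3/4) + 142)**2 = (-11/4 + 142)**2 = (557/4)**2 = 310249/16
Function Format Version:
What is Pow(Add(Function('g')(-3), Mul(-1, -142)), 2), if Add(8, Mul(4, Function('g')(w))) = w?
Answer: Rational(310249, 16) ≈ 19391.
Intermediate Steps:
Function('g')(w) = Add(-2, Mul(Rational(1, 4), w))
Pow(Add(Function('g')(-3), Mul(-1, -142)), 2) = Pow(Add(Add(-2, Mul(Rational(1, 4), -3)), Mul(-1, -142)), 2) = Pow(Add(Add(-2, Rational(-3, 4)), 142), 2) = Pow(Add(Rational(-11, 4), 142), 2) = Pow(Rational(557, 4), 2) = Rational(310249, 16)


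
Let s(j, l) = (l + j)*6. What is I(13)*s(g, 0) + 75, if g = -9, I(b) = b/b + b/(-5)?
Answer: 807/5 ≈ 161.40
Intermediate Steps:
I(b) = 1 - b/5 (I(b) = 1 + b*(-⅕) = 1 - b/5)
s(j, l) = 6*j + 6*l (s(j, l) = (j + l)*6 = 6*j + 6*l)
I(13)*s(g, 0) + 75 = (1 - ⅕*13)*(6*(-9) + 6*0) + 75 = (1 - 13/5)*(-54 + 0) + 75 = -8/5*(-54) + 75 = 432/5 + 75 = 807/5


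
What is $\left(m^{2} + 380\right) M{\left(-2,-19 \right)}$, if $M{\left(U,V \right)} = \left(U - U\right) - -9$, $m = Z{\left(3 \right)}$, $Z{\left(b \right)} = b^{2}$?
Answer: $4149$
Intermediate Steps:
$m = 9$ ($m = 3^{2} = 9$)
$M{\left(U,V \right)} = 9$ ($M{\left(U,V \right)} = 0 + 9 = 9$)
$\left(m^{2} + 380\right) M{\left(-2,-19 \right)} = \left(9^{2} + 380\right) 9 = \left(81 + 380\right) 9 = 461 \cdot 9 = 4149$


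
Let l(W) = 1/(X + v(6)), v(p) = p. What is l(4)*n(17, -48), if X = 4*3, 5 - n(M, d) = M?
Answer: -2/3 ≈ -0.66667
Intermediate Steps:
n(M, d) = 5 - M
X = 12
l(W) = 1/18 (l(W) = 1/(12 + 6) = 1/18)
l(4)*n(17, -48) = (5 - 1*17)/18 = (5 - 17)/18 = (1/18)*(-12) = -2/3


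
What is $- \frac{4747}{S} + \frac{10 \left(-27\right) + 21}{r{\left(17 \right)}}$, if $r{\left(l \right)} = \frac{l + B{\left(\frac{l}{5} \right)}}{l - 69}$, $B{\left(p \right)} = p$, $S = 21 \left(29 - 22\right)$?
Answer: $\frac{1505431}{2499} \approx 602.41$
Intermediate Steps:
$S = 147$ ($S = 21 \cdot 7 = 147$)
$r{\left(l \right)} = \frac{6 l}{5 \left(-69 + l\right)}$ ($r{\left(l \right)} = \frac{l + \frac{l}{5}}{l - 69} = \frac{l + l \frac{1}{5}}{-69 + l} = \frac{l + \frac{l}{5}}{-69 + l} = \frac{\frac{6}{5} l}{-69 + l} = \frac{6 l}{5 \left(-69 + l\right)}$)
$- \frac{4747}{S} + \frac{10 \left(-27\right) + 21}{r{\left(17 \right)}} = - \frac{4747}{147} + \frac{10 \left(-27\right) + 21}{\frac{6}{5} \cdot 17 \frac{1}{-69 + 17}} = \left(-4747\right) \frac{1}{147} + \frac{-270 + 21}{\frac{6}{5} \cdot 17 \frac{1}{-52}} = - \frac{4747}{147} - \frac{249}{\frac{6}{5} \cdot 17 \left(- \frac{1}{52}\right)} = - \frac{4747}{147} - \frac{249}{- \frac{51}{130}} = - \frac{4747}{147} - - \frac{10790}{17} = - \frac{4747}{147} + \frac{10790}{17} = \frac{1505431}{2499}$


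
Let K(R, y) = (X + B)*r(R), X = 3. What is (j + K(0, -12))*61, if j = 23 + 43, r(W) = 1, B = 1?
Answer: 4270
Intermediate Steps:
j = 66
K(R, y) = 4 (K(R, y) = (3 + 1)*1 = 4*1 = 4)
(j + K(0, -12))*61 = (66 + 4)*61 = 70*61 = 4270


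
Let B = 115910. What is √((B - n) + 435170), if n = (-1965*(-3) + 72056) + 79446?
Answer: √393683 ≈ 627.44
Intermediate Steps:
n = 157397 (n = (5895 + 72056) + 79446 = 77951 + 79446 = 157397)
√((B - n) + 435170) = √((115910 - 1*157397) + 435170) = √((115910 - 157397) + 435170) = √(-41487 + 435170) = √393683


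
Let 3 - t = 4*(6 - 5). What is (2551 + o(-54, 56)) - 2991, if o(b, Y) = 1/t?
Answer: -441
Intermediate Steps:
t = -1 (t = 3 - 4*(6 - 5) = 3 - 4 = -1)
o(b, Y) = -1 (o(b, Y) = 1/(-1) = -1)
(2551 + o(-54, 56)) - 2991 = (2551 - 1) - 2991 = 2550 - 2991 = -441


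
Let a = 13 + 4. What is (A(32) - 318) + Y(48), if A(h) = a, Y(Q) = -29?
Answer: -330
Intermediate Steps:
a = 17
A(h) = 17
(A(32) - 318) + Y(48) = (17 - 318) - 29 = -301 - 29 = -330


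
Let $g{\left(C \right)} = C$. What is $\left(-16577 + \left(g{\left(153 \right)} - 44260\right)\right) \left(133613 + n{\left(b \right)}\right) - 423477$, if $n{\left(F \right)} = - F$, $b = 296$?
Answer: $-8090632305$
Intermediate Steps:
$\left(-16577 + \left(g{\left(153 \right)} - 44260\right)\right) \left(133613 + n{\left(b \right)}\right) - 423477 = \left(-16577 + \left(153 - 44260\right)\right) \left(133613 - 296\right) - 423477 = \left(-16577 - 44107\right) 133317 - 423477 = \left(-60684\right) 133317 - 423477 = -8090208828 - 423477 = -8090632305$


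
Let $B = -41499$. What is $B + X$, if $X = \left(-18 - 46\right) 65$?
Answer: $-45659$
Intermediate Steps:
$X = -4160$ ($X = \left(-64\right) 65 = -4160$)
$B + X = -41499 - 4160 = -45659$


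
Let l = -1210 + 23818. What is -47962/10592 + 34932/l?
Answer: -7440887/2494416 ≈ -2.9830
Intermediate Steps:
l = 22608
-47962/10592 + 34932/l = -47962/10592 + 34932/22608 = -47962*1/10592 + 34932*(1/22608) = -23981/5296 + 2911/1884 = -7440887/2494416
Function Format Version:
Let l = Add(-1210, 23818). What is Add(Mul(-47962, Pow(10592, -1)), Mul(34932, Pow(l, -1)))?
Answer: Rational(-7440887, 2494416) ≈ -2.9830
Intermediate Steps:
l = 22608
Add(Mul(-47962, Pow(10592, -1)), Mul(34932, Pow(l, -1))) = Add(Mul(-47962, Pow(10592, -1)), Mul(34932, Pow(22608, -1))) = Add(Mul(-47962, Rational(1, 10592)), Mul(34932, Rational(1, 22608))) = Add(Rational(-23981, 5296), Rational(2911, 1884)) = Rational(-7440887, 2494416)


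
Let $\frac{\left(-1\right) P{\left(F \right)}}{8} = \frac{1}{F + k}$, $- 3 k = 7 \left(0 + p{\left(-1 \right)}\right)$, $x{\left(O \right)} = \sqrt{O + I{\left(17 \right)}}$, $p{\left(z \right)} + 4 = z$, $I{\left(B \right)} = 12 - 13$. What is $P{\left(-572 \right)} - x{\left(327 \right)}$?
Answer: $\frac{24}{1681} - \sqrt{326} \approx -18.041$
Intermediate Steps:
$I{\left(B \right)} = -1$ ($I{\left(B \right)} = 12 - 13 = -1$)
$p{\left(z \right)} = -4 + z$
$x{\left(O \right)} = \sqrt{-1 + O}$ ($x{\left(O \right)} = \sqrt{O - 1} = \sqrt{-1 + O}$)
$k = \frac{35}{3}$ ($k = - \frac{7 \left(0 - 5\right)}{3} = - \frac{7 \left(-5\right)}{3} = \left(- \frac{1}{3}\right) \left(-35\right) = \frac{35}{3} \approx 11.667$)
$P{\left(F \right)} = - \frac{8}{\frac{35}{3} + F}$ ($P{\left(F \right)} = - \frac{8}{F + \frac{35}{3}} = - \frac{8}{\frac{35}{3} + F}$)
$P{\left(-572 \right)} - x{\left(327 \right)} = - \frac{24}{35 + 3 \left(-572\right)} - \sqrt{-1 + 327} = - \frac{24}{35 - 1716} - \sqrt{326} = - \frac{24}{-1681} - \sqrt{326} = \left(-24\right) \left(- \frac{1}{1681}\right) - \sqrt{326} = \frac{24}{1681} - \sqrt{326}$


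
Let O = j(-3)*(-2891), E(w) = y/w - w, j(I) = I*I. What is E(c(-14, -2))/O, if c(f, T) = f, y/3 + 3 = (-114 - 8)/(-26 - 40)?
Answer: -1097/2003463 ≈ -0.00054755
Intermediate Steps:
y = -38/11 (y = -9 + 3*((-114 - 8)/(-26 - 40)) = -9 + 3*(-122/(-66)) = -9 + 3*(-122*(-1/66)) = -9 + 3*(61/33) = -9 + 61/11 = -38/11 ≈ -3.4545)
j(I) = I**2
E(w) = -w - 38/(11*w) (E(w) = -38/(11*w) - w = -w - 38/(11*w))
O = -26019 (O = (-3)**2*(-2891) = 9*(-2891) = -26019)
E(c(-14, -2))/O = (-1*(-14) - 38/11/(-14))/(-26019) = (14 - 38/11*(-1/14))*(-1/26019) = (14 + 19/77)*(-1/26019) = (1097/77)*(-1/26019) = -1097/2003463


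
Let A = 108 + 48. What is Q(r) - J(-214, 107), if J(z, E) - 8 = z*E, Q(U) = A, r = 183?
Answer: 23046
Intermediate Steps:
A = 156
Q(U) = 156
J(z, E) = 8 + E*z (J(z, E) = 8 + z*E = 8 + E*z)
Q(r) - J(-214, 107) = 156 - (8 + 107*(-214)) = 156 - (8 - 22898) = 156 - 1*(-22890) = 156 + 22890 = 23046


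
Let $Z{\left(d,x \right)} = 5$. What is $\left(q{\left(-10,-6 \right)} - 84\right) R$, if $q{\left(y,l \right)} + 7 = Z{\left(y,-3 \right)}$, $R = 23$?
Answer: $-1978$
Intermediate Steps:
$q{\left(y,l \right)} = -2$ ($q{\left(y,l \right)} = -7 + 5 = -2$)
$\left(q{\left(-10,-6 \right)} - 84\right) R = \left(-2 - 84\right) 23 = \left(-86\right) 23 = -1978$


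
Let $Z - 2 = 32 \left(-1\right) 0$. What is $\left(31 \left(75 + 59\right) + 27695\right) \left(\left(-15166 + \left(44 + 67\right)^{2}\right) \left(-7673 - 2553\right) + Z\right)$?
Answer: $926582065228$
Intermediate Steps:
$Z = 2$ ($Z = 2 + 32 \left(-1\right) 0 = 2 - 0 = 2 + 0 = 2$)
$\left(31 \left(75 + 59\right) + 27695\right) \left(\left(-15166 + \left(44 + 67\right)^{2}\right) \left(-7673 - 2553\right) + Z\right) = \left(31 \left(75 + 59\right) + 27695\right) \left(\left(-15166 + \left(44 + 67\right)^{2}\right) \left(-7673 - 2553\right) + 2\right) = \left(31 \cdot 134 + 27695\right) \left(\left(-15166 + 111^{2}\right) \left(-10226\right) + 2\right) = \left(4154 + 27695\right) \left(\left(-15166 + 12321\right) \left(-10226\right) + 2\right) = 31849 \left(\left(-2845\right) \left(-10226\right) + 2\right) = 31849 \left(29092970 + 2\right) = 31849 \cdot 29092972 = 926582065228$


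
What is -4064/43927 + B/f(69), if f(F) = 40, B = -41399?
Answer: -1818696433/1757080 ≈ -1035.1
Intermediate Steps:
-4064/43927 + B/f(69) = -4064/43927 - 41399/40 = -1818696433/1757080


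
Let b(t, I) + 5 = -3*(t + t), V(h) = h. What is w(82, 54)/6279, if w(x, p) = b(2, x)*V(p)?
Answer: -306/2093 ≈ -0.14620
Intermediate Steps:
b(t, I) = -5 - 6*t (b(t, I) = -5 - 3*(t + t) = -5 - 6*t)
w(x, p) = -17*p (w(x, p) = (-5 - 6*2)*p = (-5 - 12)*p = -17*p)
w(82, 54)/6279 = -17*54/6279 = -918*1/6279 = -306/2093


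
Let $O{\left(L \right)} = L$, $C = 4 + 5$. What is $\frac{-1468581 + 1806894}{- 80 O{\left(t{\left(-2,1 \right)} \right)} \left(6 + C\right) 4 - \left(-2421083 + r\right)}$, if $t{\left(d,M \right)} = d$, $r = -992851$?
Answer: $\frac{112771}{1141178} \approx 0.09882$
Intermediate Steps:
$C = 9$
$\frac{-1468581 + 1806894}{- 80 O{\left(t{\left(-2,1 \right)} \right)} \left(6 + C\right) 4 - \left(-2421083 + r\right)} = \frac{-1468581 + 1806894}{\left(-80\right) \left(-2\right) \left(6 + 9\right) 4 + \left(2421083 - -992851\right)} = \frac{338313}{160 \cdot 15 \cdot 4 + \left(2421083 + 992851\right)} = \frac{338313}{160 \cdot 60 + 3413934} = \frac{338313}{9600 + 3413934} = \frac{338313}{3423534} = 338313 \cdot \frac{1}{3423534} = \frac{112771}{1141178}$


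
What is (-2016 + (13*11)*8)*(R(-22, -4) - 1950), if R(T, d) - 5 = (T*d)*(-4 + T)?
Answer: 3691176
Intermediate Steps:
R(T, d) = 5 + T*d*(-4 + T) (R(T, d) = 5 + (T*d)*(-4 + T) = 5 + T*d*(-4 + T))
(-2016 + (13*11)*8)*(R(-22, -4) - 1950) = (-2016 + (13*11)*8)*((5 - 4*(-22)² - 4*(-22)*(-4)) - 1950) = (-2016 + 143*8)*((5 - 4*484 - 352) - 1950) = (-2016 + 1144)*((5 - 1936 - 352) - 1950) = -872*(-2283 - 1950) = -872*(-4233) = 3691176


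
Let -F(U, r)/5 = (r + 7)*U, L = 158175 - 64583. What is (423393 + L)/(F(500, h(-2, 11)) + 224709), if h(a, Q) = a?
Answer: 516985/212209 ≈ 2.4362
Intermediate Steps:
L = 93592
F(U, r) = -5*U*(7 + r) (F(U, r) = -5*(r + 7)*U = -5*(7 + r)*U = -5*U*(7 + r))
(423393 + L)/(F(500, h(-2, 11)) + 224709) = (423393 + 93592)/(-5*500*(7 - 2) + 224709) = 516985/(-5*500*5 + 224709) = 516985/(-12500 + 224709) = 516985/212209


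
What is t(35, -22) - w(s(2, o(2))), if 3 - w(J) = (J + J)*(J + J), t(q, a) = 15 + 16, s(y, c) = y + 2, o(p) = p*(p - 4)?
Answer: 92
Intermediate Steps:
o(p) = p*(-4 + p)
s(y, c) = 2 + y
t(q, a) = 31
w(J) = 3 - 4*J² (w(J) = 3 - (J + J)*(J + J) = 3 - 2*J*2*J = 3 - 4*J²)
t(35, -22) - w(s(2, o(2))) = 31 - (3 - 4*(2 + 2)²) = 31 - (3 - 4*4²) = 31 - (3 - 4*16) = 31 - (3 - 64) = 31 - 1*(-61) = 31 + 61 = 92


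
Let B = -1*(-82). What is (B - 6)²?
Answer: 5776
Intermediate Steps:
B = 82
(B - 6)² = (82 - 6)² = 76² = 5776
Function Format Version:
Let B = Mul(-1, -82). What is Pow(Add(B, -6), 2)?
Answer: 5776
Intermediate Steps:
B = 82
Pow(Add(B, -6), 2) = Pow(Add(82, -6), 2) = Pow(76, 2) = 5776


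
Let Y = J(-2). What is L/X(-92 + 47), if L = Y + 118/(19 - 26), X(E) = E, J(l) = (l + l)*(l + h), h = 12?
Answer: 398/315 ≈ 1.2635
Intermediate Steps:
J(l) = 2*l*(12 + l) (J(l) = (l + l)*(l + 12) = (2*l)*(12 + l) = 2*l*(12 + l))
Y = -40 (Y = 2*(-2)*(12 - 2) = 2*(-2)*10 = -40)
L = -398/7 (L = -40 + 118/(19 - 26) = -40 + 118/(-7) = -40 + 118*(-1/7) = -40 - 118/7 = -398/7 ≈ -56.857)
L/X(-92 + 47) = -398/(7*(-92 + 47)) = -398/7/(-45) = -398/7*(-1/45) = 398/315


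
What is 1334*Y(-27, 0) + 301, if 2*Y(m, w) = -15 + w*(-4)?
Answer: -9704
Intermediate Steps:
Y(m, w) = -15/2 - 2*w (Y(m, w) = (-15 + w*(-4))/2 = (-15 - 4*w)/2 = -15/2 - 2*w)
1334*Y(-27, 0) + 301 = 1334*(-15/2 - 2*0) + 301 = 1334*(-15/2 + 0) + 301 = 1334*(-15/2) + 301 = -10005 + 301 = -9704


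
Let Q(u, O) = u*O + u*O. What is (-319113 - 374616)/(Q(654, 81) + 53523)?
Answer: -77081/17719 ≈ -4.3502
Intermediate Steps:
Q(u, O) = 2*O*u (Q(u, O) = O*u + O*u = 2*O*u)
(-319113 - 374616)/(Q(654, 81) + 53523) = (-319113 - 374616)/(2*81*654 + 53523) = -693729/(105948 + 53523) = -693729/159471 = -693729*1/159471 = -77081/17719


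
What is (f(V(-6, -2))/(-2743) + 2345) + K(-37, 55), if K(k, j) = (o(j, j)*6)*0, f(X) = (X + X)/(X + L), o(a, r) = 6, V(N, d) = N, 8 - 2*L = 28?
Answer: 25729337/10972 ≈ 2345.0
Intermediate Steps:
L = -10 (L = 4 - ½*28 = 4 - 14 = -10)
f(X) = 2*X/(-10 + X) (f(X) = (X + X)/(X - 10) = (2*X)/(-10 + X) = 2*X/(-10 + X))
K(k, j) = 0 (K(k, j) = (6*6)*0 = 36*0 = 0)
(f(V(-6, -2))/(-2743) + 2345) + K(-37, 55) = ((2*(-6)/(-10 - 6))/(-2743) + 2345) + 0 = ((2*(-6)/(-16))*(-1/2743) + 2345) + 0 = ((2*(-6)*(-1/16))*(-1/2743) + 2345) + 0 = ((¾)*(-1/2743) + 2345) + 0 = (-3/10972 + 2345) + 0 = 25729337/10972 + 0 = 25729337/10972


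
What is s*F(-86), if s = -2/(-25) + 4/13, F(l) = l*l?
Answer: 931896/325 ≈ 2867.4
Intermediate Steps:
F(l) = l²
s = 126/325 (s = -2*(-1/25) + 4*(1/13) = 2/25 + 4/13 = 126/325 ≈ 0.38769)
s*F(-86) = (126/325)*(-86)² = (126/325)*7396 = 931896/325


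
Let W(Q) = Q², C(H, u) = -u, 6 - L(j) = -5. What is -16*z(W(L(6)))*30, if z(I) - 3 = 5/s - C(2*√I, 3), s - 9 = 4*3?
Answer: -20960/7 ≈ -2994.3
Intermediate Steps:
L(j) = 11 (L(j) = 6 - 1*(-5) = 6 + 5 = 11)
s = 21 (s = 9 + 4*3 = 9 + 12 = 21)
z(I) = 131/21 (z(I) = 3 + (5/21 - (-1)*3) = 3 + (5*(1/21) - 1*(-3)) = 3 + (5/21 + 3) = 3 + 68/21 = 131/21)
-16*z(W(L(6)))*30 = -16*131/21*30 = -2096/21*30 = -20960/7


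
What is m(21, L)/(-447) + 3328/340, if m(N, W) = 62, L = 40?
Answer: 366634/37995 ≈ 9.6495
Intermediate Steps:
m(21, L)/(-447) + 3328/340 = 62/(-447) + 3328/340 = 62*(-1/447) + 3328*(1/340) = -62/447 + 832/85 = 366634/37995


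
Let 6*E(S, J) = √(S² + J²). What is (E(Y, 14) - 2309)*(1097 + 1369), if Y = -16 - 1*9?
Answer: -5693994 + 411*√821 ≈ -5.6822e+6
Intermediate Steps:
Y = -25 (Y = -16 - 9 = -25)
E(S, J) = √(J² + S²)/6 (E(S, J) = √(S² + J²)/6 = √(J² + S²)/6)
(E(Y, 14) - 2309)*(1097 + 1369) = (√(14² + (-25)²)/6 - 2309)*(1097 + 1369) = (√(196 + 625)/6 - 2309)*2466 = (√821/6 - 2309)*2466 = (-2309 + √821/6)*2466 = -5693994 + 411*√821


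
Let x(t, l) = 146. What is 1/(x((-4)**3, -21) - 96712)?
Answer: -1/96566 ≈ -1.0356e-5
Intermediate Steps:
1/(x((-4)**3, -21) - 96712) = 1/(146 - 96712) = 1/(-96566) = -1/96566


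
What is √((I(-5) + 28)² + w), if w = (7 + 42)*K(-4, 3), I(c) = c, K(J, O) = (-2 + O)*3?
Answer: 26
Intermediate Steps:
K(J, O) = -6 + 3*O
w = 147 (w = (7 + 42)*(-6 + 3*3) = 49*(-6 + 9) = 49*3 = 147)
√((I(-5) + 28)² + w) = √((-5 + 28)² + 147) = √(23² + 147) = √(529 + 147) = √676 = 26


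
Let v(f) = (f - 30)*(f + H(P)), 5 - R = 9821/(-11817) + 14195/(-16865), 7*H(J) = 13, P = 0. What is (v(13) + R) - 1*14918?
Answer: -4230897362947/279011187 ≈ -15164.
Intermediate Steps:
H(J) = 13/7 (H(J) = (⅐)*13 = 13/7)
R = 265968401/39858741 (R = 5 - (9821/(-11817) + 14195/(-16865)) = 5 - (9821*(-1/11817) + 14195*(-1/16865)) = 5 - (-9821/11817 - 2839/3373) = 5 - 1*(-66674696/39858741) = 5 + 66674696/39858741 = 265968401/39858741 ≈ 6.6728)
v(f) = (-30 + f)*(13/7 + f) (v(f) = (f - 30)*(f + 13/7) = (-30 + f)*(13/7 + f))
(v(13) + R) - 1*14918 = ((-390/7 + 13² - 197/7*13) + 265968401/39858741) - 1*14918 = ((-390/7 + 169 - 2561/7) + 265968401/39858741) - 14918 = (-1768/7 + 265968401/39858741) - 14918 = -68608475281/279011187 - 14918 = -4230897362947/279011187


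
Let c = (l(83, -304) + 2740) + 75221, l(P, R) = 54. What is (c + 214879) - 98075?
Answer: 194819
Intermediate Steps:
c = 78015 (c = (54 + 2740) + 75221 = 2794 + 75221 = 78015)
(c + 214879) - 98075 = (78015 + 214879) - 98075 = 292894 - 98075 = 194819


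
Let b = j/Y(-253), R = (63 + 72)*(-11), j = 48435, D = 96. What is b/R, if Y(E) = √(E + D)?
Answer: 3229*I*√157/15543 ≈ 2.6031*I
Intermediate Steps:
Y(E) = √(96 + E) (Y(E) = √(E + 96) = √(96 + E))
R = -1485 (R = 135*(-11) = -1485)
b = -48435*I*√157/157 (b = 48435/(√(96 - 253)) = 48435/(√(-157)) = 48435/((I*√157)) = 48435*(-I*√157/157) = -48435*I*√157/157 ≈ -3865.5*I)
b/R = -48435*I*√157/157/(-1485) = -48435*I*√157/157*(-1/1485) = 3229*I*√157/15543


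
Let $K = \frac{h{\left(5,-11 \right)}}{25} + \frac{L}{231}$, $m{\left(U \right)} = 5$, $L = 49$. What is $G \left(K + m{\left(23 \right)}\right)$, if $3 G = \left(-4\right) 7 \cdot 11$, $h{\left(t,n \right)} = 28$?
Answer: $- \frac{146272}{225} \approx -650.1$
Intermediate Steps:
$G = - \frac{308}{3}$ ($G = \frac{\left(-4\right) 7 \cdot 11}{3} = \frac{\left(-28\right) 11}{3} = \frac{1}{3} \left(-308\right) = - \frac{308}{3} \approx -102.67$)
$K = \frac{1099}{825}$ ($K = \frac{28}{25} + \frac{49}{231} = 28 \cdot \frac{1}{25} + 49 \cdot \frac{1}{231} = \frac{28}{25} + \frac{7}{33} = \frac{1099}{825} \approx 1.3321$)
$G \left(K + m{\left(23 \right)}\right) = - \frac{308 \left(\frac{1099}{825} + 5\right)}{3} = \left(- \frac{308}{3}\right) \frac{5224}{825} = - \frac{146272}{225}$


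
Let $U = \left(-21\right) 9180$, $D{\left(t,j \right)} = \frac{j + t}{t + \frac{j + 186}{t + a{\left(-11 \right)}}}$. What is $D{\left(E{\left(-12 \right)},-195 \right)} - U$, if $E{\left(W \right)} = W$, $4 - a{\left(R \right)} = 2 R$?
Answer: $\frac{11374986}{59} \approx 1.928 \cdot 10^{5}$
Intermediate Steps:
$a{\left(R \right)} = 4 - 2 R$
$D{\left(t,j \right)} = \frac{j + t}{t + \frac{186 + j}{26 + t}}$ ($D{\left(t,j \right)} = \frac{j + t}{t + \frac{j + 186}{t + \left(4 - -22\right)}} = \frac{j + t}{t + \frac{186 + j}{t + \left(4 + 22\right)}} = \frac{j + t}{t + \frac{186 + j}{t + 26}} = \frac{j + t}{t + \frac{186 + j}{26 + t}}$)
$U = -192780$
$D{\left(E{\left(-12 \right)},-195 \right)} - U = \frac{\left(-12\right)^{2} + 26 \left(-195\right) + 26 \left(-12\right) - -2340}{186 - 195 + \left(-12\right)^{2} + 26 \left(-12\right)} - -192780 = \frac{144 - 5070 - 312 + 2340}{186 - 195 + 144 - 312} + 192780 = \frac{1}{-177} \left(-2898\right) + 192780 = \left(- \frac{1}{177}\right) \left(-2898\right) + 192780 = \frac{966}{59} + 192780 = \frac{11374986}{59}$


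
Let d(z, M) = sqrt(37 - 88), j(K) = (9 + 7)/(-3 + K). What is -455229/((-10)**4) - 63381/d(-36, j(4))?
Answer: -455229/10000 + 21127*I*sqrt(51)/17 ≈ -45.523 + 8875.1*I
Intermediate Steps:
j(K) = 16/(-3 + K)
d(z, M) = I*sqrt(51) (d(z, M) = sqrt(-51) = I*sqrt(51))
-455229/((-10)**4) - 63381/d(-36, j(4)) = -455229/((-10)**4) - 63381*(-I*sqrt(51)/51) = -455229/10000 - (-21127)*I*sqrt(51)/17 = -455229*1/10000 + 21127*I*sqrt(51)/17 = -455229/10000 + 21127*I*sqrt(51)/17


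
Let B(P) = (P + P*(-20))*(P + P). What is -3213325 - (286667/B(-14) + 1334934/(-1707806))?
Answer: -20436078045368283/6359869544 ≈ -3.2133e+6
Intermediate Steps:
B(P) = -38*P**2 (B(P) = (P - 20*P)*(2*P) = (-19*P)*(2*P) = -38*P**2)
-3213325 - (286667/B(-14) + 1334934/(-1707806)) = -3213325 - (286667/((-38*(-14)**2)) + 1334934/(-1707806)) = -3213325 - (286667/((-38*196)) + 1334934*(-1/1707806)) = -3213325 - (286667/(-7448) - 667467/853903) = -3213325 - (286667*(-1/7448) - 667467/853903) = -3213325 - (-286667/7448 - 667467/853903) = -3213325 - 1*(-249757105517/6359869544) = -3213325 + 249757105517/6359869544 = -20436078045368283/6359869544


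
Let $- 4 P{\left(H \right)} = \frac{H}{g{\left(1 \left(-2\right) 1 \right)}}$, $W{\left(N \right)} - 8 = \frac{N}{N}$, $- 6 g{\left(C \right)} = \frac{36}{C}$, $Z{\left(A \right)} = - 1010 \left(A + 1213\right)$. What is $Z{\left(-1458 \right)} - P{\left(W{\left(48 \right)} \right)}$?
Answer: $\frac{989803}{4} \approx 2.4745 \cdot 10^{5}$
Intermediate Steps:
$Z{\left(A \right)} = -1225130 - 1010 A$ ($Z{\left(A \right)} = - 1010 \left(1213 + A\right) = -1225130 - 1010 A$)
$g{\left(C \right)} = - \frac{6}{C}$ ($g{\left(C \right)} = - \frac{36 \frac{1}{C}}{6} = - \frac{6}{C}$)
$W{\left(N \right)} = 9$ ($W{\left(N \right)} = 8 + \frac{N}{N} = 8 + 1 = 9$)
$P{\left(H \right)} = - \frac{H}{12}$ ($P{\left(H \right)} = - \frac{H \frac{1}{\left(-6\right) \frac{1}{1 \left(-2\right) 1}}}{4} = - \frac{H \frac{1}{\left(-6\right) \frac{1}{\left(-2\right) 1}}}{4} = - \frac{H \frac{1}{\left(-6\right) \frac{1}{-2}}}{4} = - \frac{H \frac{1}{\left(-6\right) \left(- \frac{1}{2}\right)}}{4} = - \frac{H \frac{1}{3}}{4} = - \frac{\frac{1}{3} H}{4} = - \frac{H}{12}$)
$Z{\left(-1458 \right)} - P{\left(W{\left(48 \right)} \right)} = \left(-1225130 - -1472580\right) - \left(- \frac{1}{12}\right) 9 = \left(-1225130 + 1472580\right) - - \frac{3}{4} = 247450 + \frac{3}{4} = \frac{989803}{4}$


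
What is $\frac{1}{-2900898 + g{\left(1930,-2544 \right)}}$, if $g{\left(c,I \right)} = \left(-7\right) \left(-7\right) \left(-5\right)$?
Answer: $- \frac{1}{2901143} \approx -3.4469 \cdot 10^{-7}$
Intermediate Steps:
$g{\left(c,I \right)} = -245$ ($g{\left(c,I \right)} = 49 \left(-5\right) = -245$)
$\frac{1}{-2900898 + g{\left(1930,-2544 \right)}} = \frac{1}{-2900898 - 245} = \frac{1}{-2901143} = - \frac{1}{2901143}$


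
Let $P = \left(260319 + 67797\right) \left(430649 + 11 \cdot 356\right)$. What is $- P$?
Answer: $-142587729540$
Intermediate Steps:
$P = 142587729540$ ($P = 328116 \left(430649 + 3916\right) = 328116 \cdot 434565 = 142587729540$)
$- P = \left(-1\right) 142587729540 = -142587729540$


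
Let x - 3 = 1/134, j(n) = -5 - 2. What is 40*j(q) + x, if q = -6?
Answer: -37117/134 ≈ -276.99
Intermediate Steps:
j(n) = -7
x = 403/134 (x = 3 + 1/134 = 403/134 ≈ 3.0075)
40*j(q) + x = 40*(-7) + 403/134 = -280 + 403/134 = -37117/134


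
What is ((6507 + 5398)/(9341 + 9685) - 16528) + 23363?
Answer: 130054615/19026 ≈ 6835.6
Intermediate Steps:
((6507 + 5398)/(9341 + 9685) - 16528) + 23363 = (11905/19026 - 16528) + 23363 = -314449823/19026 + 23363 = 130054615/19026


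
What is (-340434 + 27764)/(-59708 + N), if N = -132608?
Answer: 156335/96158 ≈ 1.6258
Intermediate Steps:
(-340434 + 27764)/(-59708 + N) = (-340434 + 27764)/(-59708 - 132608) = -312670/(-192316) = -312670*(-1/192316) = 156335/96158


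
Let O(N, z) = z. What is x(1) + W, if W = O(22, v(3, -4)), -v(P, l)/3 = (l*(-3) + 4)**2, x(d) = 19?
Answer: -749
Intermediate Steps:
v(P, l) = -3*(4 - 3*l)**2 (v(P, l) = -3*(l*(-3) + 4)**2 = -3*(-3*l + 4)**2 = -3*(4 - 3*l)**2)
W = -768 (W = -3*(-4 + 3*(-4))**2 = -3*(-4 - 12)**2 = -3*(-16)**2 = -3*256 = -768)
x(1) + W = 19 - 768 = -749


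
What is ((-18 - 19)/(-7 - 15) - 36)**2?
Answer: 570025/484 ≈ 1177.7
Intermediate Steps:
((-18 - 19)/(-7 - 15) - 36)**2 = (-37/(-22) - 36)**2 = (-37*(-1/22) - 36)**2 = (37/22 - 36)**2 = (-755/22)**2 = 570025/484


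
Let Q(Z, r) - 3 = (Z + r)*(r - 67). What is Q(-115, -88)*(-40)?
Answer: -1258720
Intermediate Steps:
Q(Z, r) = 3 + (-67 + r)*(Z + r) (Q(Z, r) = 3 + (Z + r)*(r - 67) = 3 + (Z + r)*(-67 + r) = 3 + (-67 + r)*(Z + r))
Q(-115, -88)*(-40) = (3 + (-88)² - 67*(-115) - 67*(-88) - 115*(-88))*(-40) = (3 + 7744 + 7705 + 5896 + 10120)*(-40) = 31468*(-40) = -1258720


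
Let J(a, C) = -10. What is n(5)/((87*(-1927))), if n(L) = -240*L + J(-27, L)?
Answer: 1210/167649 ≈ 0.0072175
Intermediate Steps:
n(L) = -10 - 240*L (n(L) = -240*L - 10 = -10 - 240*L)
n(5)/((87*(-1927))) = (-10 - 240*5)/((87*(-1927))) = (-10 - 1200)/(-167649) = -1210*(-1/167649) = 1210/167649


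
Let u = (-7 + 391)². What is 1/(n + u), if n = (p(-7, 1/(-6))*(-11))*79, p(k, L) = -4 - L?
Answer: 6/904723 ≈ 6.6319e-6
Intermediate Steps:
u = 147456 (u = 384² = 147456)
n = 19987/6 (n = ((-4 - 1/(-6))*(-11))*79 = ((-4 - 1*(-⅙))*(-11))*79 = ((-4 + ⅙)*(-11))*79 = -23/6*(-11)*79 = (253/6)*79 = 19987/6 ≈ 3331.2)
1/(n + u) = 1/(19987/6 + 147456) = 1/(904723/6) = 6/904723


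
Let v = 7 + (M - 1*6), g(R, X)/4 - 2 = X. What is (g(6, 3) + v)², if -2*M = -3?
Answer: 2025/4 ≈ 506.25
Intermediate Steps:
M = 3/2 (M = -½*(-3) = 3/2 ≈ 1.5000)
g(R, X) = 8 + 4*X
v = 5/2 (v = 7 + (3/2 - 1*6) = 7 + (3/2 - 6) = 7 - 9/2 = 5/2 ≈ 2.5000)
(g(6, 3) + v)² = ((8 + 4*3) + 5/2)² = ((8 + 12) + 5/2)² = (20 + 5/2)² = (45/2)² = 2025/4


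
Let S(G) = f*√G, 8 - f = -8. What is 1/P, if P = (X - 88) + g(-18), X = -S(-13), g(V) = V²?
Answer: 59/14756 + I*√13/3689 ≈ 0.0039984 + 0.00097738*I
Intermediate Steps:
f = 16 (f = 8 - 1*(-8) = 8 + 8 = 16)
S(G) = 16*√G
X = -16*I*√13 (X = -16*√(-13) = -16*I*√13 ≈ -57.689*I)
P = 236 - 16*I*√13 (P = (-16*I*√13 - 88) + (-18)² = (-88 - 16*I*√13) + 324 = 236 - 16*I*√13 ≈ 236.0 - 57.689*I)
1/P = 1/(236 - 16*I*√13)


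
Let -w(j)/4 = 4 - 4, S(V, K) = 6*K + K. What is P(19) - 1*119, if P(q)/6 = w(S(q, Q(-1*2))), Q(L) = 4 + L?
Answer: -119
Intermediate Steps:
S(V, K) = 7*K
w(j) = 0 (w(j) = -4*(4 - 4) = -4*0 = 0)
P(q) = 0 (P(q) = 6*0 = 0)
P(19) - 1*119 = 0 - 1*119 = 0 - 119 = -119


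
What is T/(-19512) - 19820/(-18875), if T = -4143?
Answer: 30995131/24552600 ≈ 1.2624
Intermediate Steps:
T/(-19512) - 19820/(-18875) = -4143/(-19512) - 19820/(-18875) = -4143*(-1/19512) - 19820*(-1/18875) = 1381/6504 + 3964/3775 = 30995131/24552600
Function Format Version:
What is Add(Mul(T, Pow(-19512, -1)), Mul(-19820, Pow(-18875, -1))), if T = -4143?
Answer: Rational(30995131, 24552600) ≈ 1.2624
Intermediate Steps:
Add(Mul(T, Pow(-19512, -1)), Mul(-19820, Pow(-18875, -1))) = Add(Mul(-4143, Pow(-19512, -1)), Mul(-19820, Pow(-18875, -1))) = Add(Mul(-4143, Rational(-1, 19512)), Mul(-19820, Rational(-1, 18875))) = Add(Rational(1381, 6504), Rational(3964, 3775)) = Rational(30995131, 24552600)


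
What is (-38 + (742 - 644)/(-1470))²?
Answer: 326041/225 ≈ 1449.1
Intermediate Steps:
(-38 + (742 - 644)/(-1470))² = (-38 + 98*(-1/1470))² = (-38 - 1/15)² = (-571/15)² = 326041/225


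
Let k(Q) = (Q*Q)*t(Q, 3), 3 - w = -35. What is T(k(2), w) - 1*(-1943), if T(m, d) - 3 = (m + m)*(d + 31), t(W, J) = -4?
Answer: -262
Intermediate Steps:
w = 38 (w = 3 - 1*(-35) = 3 + 35 = 38)
k(Q) = -4*Q² (k(Q) = (Q*Q)*(-4) = Q²*(-4) = -4*Q²)
T(m, d) = 3 + 2*m*(31 + d) (T(m, d) = 3 + (m + m)*(d + 31) = 3 + (2*m)*(31 + d) = 3 + 2*m*(31 + d))
T(k(2), w) - 1*(-1943) = (3 + 62*(-4*2²) + 2*38*(-4*2²)) - 1*(-1943) = (3 + 62*(-4*4) + 2*38*(-4*4)) + 1943 = (3 + 62*(-16) + 2*38*(-16)) + 1943 = (3 - 992 - 1216) + 1943 = -2205 + 1943 = -262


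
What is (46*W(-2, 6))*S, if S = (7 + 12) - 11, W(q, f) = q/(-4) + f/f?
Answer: 552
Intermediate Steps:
W(q, f) = 1 - q/4 (W(q, f) = q*(-1/4) + 1 = -q/4 + 1 = 1 - q/4)
S = 8 (S = 19 - 11 = 8)
(46*W(-2, 6))*S = (46*(1 - 1/4*(-2)))*8 = (46*(1 + 1/2))*8 = (46*(3/2))*8 = 69*8 = 552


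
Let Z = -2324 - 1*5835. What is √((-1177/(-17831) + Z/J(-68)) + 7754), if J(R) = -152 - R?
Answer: √36391544087703/68082 ≈ 88.607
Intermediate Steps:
Z = -8159 (Z = -2324 - 5835 = -8159)
√((-1177/(-17831) + Z/J(-68)) + 7754) = √((-1177/(-17831) - 8159/(-152 - 1*(-68))) + 7754) = √((-1177*(-1/17831) - 8159/(-152 + 68)) + 7754) = √((107/1621 - 8159/(-84)) + 7754) = √((107/1621 - 8159*(-1/84)) + 7754) = √((107/1621 + 8159/84) + 7754) = √(13234727/136164 + 7754) = √(1069050383/136164) = √36391544087703/68082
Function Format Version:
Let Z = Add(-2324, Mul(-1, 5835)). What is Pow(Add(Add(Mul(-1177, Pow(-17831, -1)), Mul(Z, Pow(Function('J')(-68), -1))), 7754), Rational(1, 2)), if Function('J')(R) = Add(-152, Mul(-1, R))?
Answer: Mul(Rational(1, 68082), Pow(36391544087703, Rational(1, 2))) ≈ 88.607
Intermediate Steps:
Z = -8159 (Z = Add(-2324, -5835) = -8159)
Pow(Add(Add(Mul(-1177, Pow(-17831, -1)), Mul(Z, Pow(Function('J')(-68), -1))), 7754), Rational(1, 2)) = Pow(Add(Add(Mul(-1177, Pow(-17831, -1)), Mul(-8159, Pow(Add(-152, Mul(-1, -68)), -1))), 7754), Rational(1, 2)) = Pow(Add(Add(Mul(-1177, Rational(-1, 17831)), Mul(-8159, Pow(Add(-152, 68), -1))), 7754), Rational(1, 2)) = Pow(Add(Add(Rational(107, 1621), Mul(-8159, Pow(-84, -1))), 7754), Rational(1, 2)) = Pow(Add(Add(Rational(107, 1621), Mul(-8159, Rational(-1, 84))), 7754), Rational(1, 2)) = Pow(Add(Add(Rational(107, 1621), Rational(8159, 84)), 7754), Rational(1, 2)) = Pow(Add(Rational(13234727, 136164), 7754), Rational(1, 2)) = Pow(Rational(1069050383, 136164), Rational(1, 2)) = Mul(Rational(1, 68082), Pow(36391544087703, Rational(1, 2)))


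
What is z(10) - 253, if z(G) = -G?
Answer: -263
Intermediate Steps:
z(10) - 253 = -1*10 - 253 = -10 - 253 = -263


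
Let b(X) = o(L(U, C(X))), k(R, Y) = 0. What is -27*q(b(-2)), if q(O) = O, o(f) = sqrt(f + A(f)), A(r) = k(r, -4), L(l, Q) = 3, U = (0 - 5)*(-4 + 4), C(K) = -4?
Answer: -27*sqrt(3) ≈ -46.765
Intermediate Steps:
U = 0 (U = -5*0 = 0)
A(r) = 0
o(f) = sqrt(f) (o(f) = sqrt(f + 0) = sqrt(f))
b(X) = sqrt(3)
-27*q(b(-2)) = -27*sqrt(3)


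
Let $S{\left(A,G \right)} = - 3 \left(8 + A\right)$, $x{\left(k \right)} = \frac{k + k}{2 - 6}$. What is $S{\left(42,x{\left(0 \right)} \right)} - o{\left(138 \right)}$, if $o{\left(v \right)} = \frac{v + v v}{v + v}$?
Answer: $- \frac{439}{2} \approx -219.5$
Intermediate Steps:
$o{\left(v \right)} = \frac{v + v^{2}}{2 v}$
$x{\left(k \right)} = - \frac{k}{2}$ ($x{\left(k \right)} = \frac{2 k}{-4} = 2 k \left(- \frac{1}{4}\right) = - \frac{k}{2}$)
$S{\left(A,G \right)} = -24 - 3 A$
$S{\left(42,x{\left(0 \right)} \right)} - o{\left(138 \right)} = \left(-24 - 126\right) - \left(\frac{1}{2} + \frac{1}{2} \cdot 138\right) = \left(-24 - 126\right) - \left(\frac{1}{2} + 69\right) = -150 - \frac{139}{2} = - \frac{439}{2}$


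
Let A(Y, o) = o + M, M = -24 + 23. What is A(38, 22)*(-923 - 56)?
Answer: -20559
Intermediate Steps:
M = -1
A(Y, o) = -1 + o (A(Y, o) = o - 1 = -1 + o)
A(38, 22)*(-923 - 56) = (-1 + 22)*(-923 - 56) = 21*(-979) = -20559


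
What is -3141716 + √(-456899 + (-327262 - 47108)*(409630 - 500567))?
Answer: -3141716 + √34043627791 ≈ -2.9572e+6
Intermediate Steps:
-3141716 + √(-456899 + (-327262 - 47108)*(409630 - 500567)) = -3141716 + √(-456899 - 374370*(-90937)) = -3141716 + √(-456899 + 34044084690) = -3141716 + √34043627791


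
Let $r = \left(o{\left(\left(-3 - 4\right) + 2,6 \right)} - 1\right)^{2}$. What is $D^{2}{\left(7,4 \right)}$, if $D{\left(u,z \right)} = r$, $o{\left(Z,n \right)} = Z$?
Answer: $1296$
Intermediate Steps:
$r = 36$ ($r = \left(\left(\left(-3 - 4\right) + 2\right) - 1\right)^{2} = \left(\left(-7 + 2\right) - 1\right)^{2} = \left(-5 - 1\right)^{2} = \left(-6\right)^{2} = 36$)
$D{\left(u,z \right)} = 36$
$D^{2}{\left(7,4 \right)} = 36^{2} = 1296$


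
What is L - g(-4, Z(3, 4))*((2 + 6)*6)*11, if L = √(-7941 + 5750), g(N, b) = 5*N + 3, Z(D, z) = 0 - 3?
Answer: 8976 + I*√2191 ≈ 8976.0 + 46.808*I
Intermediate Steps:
Z(D, z) = -3
g(N, b) = 3 + 5*N
L = I*√2191 (L = √(-2191) = I*√2191 ≈ 46.808*I)
L - g(-4, Z(3, 4))*((2 + 6)*6)*11 = I*√2191 - (3 + 5*(-4))*((2 + 6)*6)*11 = I*√2191 - (3 - 20)*(8*6)*11 = I*√2191 - (-17*48)*11 = I*√2191 - (-816)*11 = I*√2191 - 1*(-8976) = I*√2191 + 8976 = 8976 + I*√2191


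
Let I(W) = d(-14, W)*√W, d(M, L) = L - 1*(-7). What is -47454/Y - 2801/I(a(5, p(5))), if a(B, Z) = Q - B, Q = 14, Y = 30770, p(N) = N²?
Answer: -44232281/738480 ≈ -59.896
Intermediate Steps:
a(B, Z) = 14 - B
d(M, L) = 7 + L (d(M, L) = L + 7 = 7 + L)
I(W) = √W*(7 + W) (I(W) = (7 + W)*√W = √W*(7 + W))
-47454/Y - 2801/I(a(5, p(5))) = -47454/30770 - 2801*1/((7 + (14 - 1*5))*√(14 - 1*5)) = -47454*1/30770 - 2801*1/((7 + (14 - 5))*√(14 - 5)) = -23727/15385 - 2801*1/(3*(7 + 9)) = -23727/15385 - 2801/(3*16) = -23727/15385 - 2801/48 = -44232281/738480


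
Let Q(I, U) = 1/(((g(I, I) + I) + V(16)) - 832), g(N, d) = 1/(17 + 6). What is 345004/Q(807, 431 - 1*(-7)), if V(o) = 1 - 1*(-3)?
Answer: -166291928/23 ≈ -7.2301e+6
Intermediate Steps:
g(N, d) = 1/23
V(o) = 4 (V(o) = 1 + 3 = 4)
Q(I, U) = 1/(-19043/23 + I) (Q(I, U) = 1/(((1/23 + I) + 4) - 832) = 1/((93/23 + I) - 832) = 1/(-19043/23 + I))
345004/Q(807, 431 - 1*(-7)) = 345004/((23/(-19043 + 23*807))) = 345004/((23/(-19043 + 18561))) = 345004/((23/(-482))) = 345004/((23*(-1/482))) = 345004/(-23/482) = 345004*(-482/23) = -166291928/23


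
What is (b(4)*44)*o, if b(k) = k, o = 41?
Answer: 7216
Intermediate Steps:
(b(4)*44)*o = (4*44)*41 = 176*41 = 7216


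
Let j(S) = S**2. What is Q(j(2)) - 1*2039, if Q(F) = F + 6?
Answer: -2029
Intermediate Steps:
Q(F) = 6 + F
Q(j(2)) - 1*2039 = (6 + 2**2) - 1*2039 = (6 + 4) - 2039 = 10 - 2039 = -2029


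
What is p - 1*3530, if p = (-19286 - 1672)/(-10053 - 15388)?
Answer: -89785772/25441 ≈ -3529.2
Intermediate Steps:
p = 20958/25441 (p = -20958/(-25441) = -20958*(-1/25441) = 20958/25441 ≈ 0.82379)
p - 1*3530 = 20958/25441 - 1*3530 = 20958/25441 - 3530 = -89785772/25441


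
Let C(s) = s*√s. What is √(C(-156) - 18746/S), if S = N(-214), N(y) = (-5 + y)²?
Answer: √(-18746 - 14963832*I*√39)/219 ≈ 31.209 - 31.216*I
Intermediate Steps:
C(s) = s^(3/2)
S = 47961 (S = (-5 - 214)² = (-219)² = 47961)
√(C(-156) - 18746/S) = √((-156)^(3/2) - 18746/47961) = √(-312*I*√39 - 18746*1/47961) = √(-312*I*√39 - 18746/47961) = √(-18746/47961 - 312*I*√39)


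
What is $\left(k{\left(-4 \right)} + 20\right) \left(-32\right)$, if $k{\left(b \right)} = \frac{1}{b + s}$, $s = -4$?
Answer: $-636$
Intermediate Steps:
$k{\left(b \right)} = \frac{1}{-4 + b}$ ($k{\left(b \right)} = \frac{1}{b - 4} = \frac{1}{-4 + b}$)
$\left(k{\left(-4 \right)} + 20\right) \left(-32\right) = \left(\frac{1}{-4 - 4} + 20\right) \left(-32\right) = \left(\frac{1}{-8} + 20\right) \left(-32\right) = \left(- \frac{1}{8} + 20\right) \left(-32\right) = \frac{159}{8} \left(-32\right) = -636$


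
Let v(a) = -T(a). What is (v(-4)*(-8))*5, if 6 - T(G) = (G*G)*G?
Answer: 2800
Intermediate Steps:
T(G) = 6 - G**3 (T(G) = 6 - G*G*G = 6 - G**2*G = 6 - G**3)
v(a) = -6 + a**3 (v(a) = -(6 - a**3) = -6 + a**3)
(v(-4)*(-8))*5 = ((-6 + (-4)**3)*(-8))*5 = ((-6 - 64)*(-8))*5 = -70*(-8)*5 = 560*5 = 2800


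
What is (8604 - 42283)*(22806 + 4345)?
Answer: -914418529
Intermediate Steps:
(8604 - 42283)*(22806 + 4345) = -33679*27151 = -914418529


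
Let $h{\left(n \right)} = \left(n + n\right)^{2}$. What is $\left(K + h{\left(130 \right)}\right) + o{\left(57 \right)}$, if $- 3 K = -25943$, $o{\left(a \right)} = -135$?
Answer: $\frac{228338}{3} \approx 76113.0$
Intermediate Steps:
$h{\left(n \right)} = 4 n^{2}$ ($h{\left(n \right)} = \left(2 n\right)^{2} = 4 n^{2}$)
$K = \frac{25943}{3}$ ($K = \left(- \frac{1}{3}\right) \left(-25943\right) = \frac{25943}{3} \approx 8647.7$)
$\left(K + h{\left(130 \right)}\right) + o{\left(57 \right)} = \left(\frac{25943}{3} + 4 \cdot 130^{2}\right) - 135 = \left(\frac{25943}{3} + 4 \cdot 16900\right) - 135 = \left(\frac{25943}{3} + 67600\right) - 135 = \frac{228743}{3} - 135 = \frac{228338}{3}$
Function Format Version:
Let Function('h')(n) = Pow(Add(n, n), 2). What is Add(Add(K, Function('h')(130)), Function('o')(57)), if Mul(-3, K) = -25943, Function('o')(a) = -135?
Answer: Rational(228338, 3) ≈ 76113.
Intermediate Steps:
Function('h')(n) = Mul(4, Pow(n, 2)) (Function('h')(n) = Pow(Mul(2, n), 2) = Mul(4, Pow(n, 2)))
K = Rational(25943, 3) (K = Mul(Rational(-1, 3), -25943) = Rational(25943, 3) ≈ 8647.7)
Add(Add(K, Function('h')(130)), Function('o')(57)) = Add(Add(Rational(25943, 3), Mul(4, Pow(130, 2))), -135) = Add(Add(Rational(25943, 3), Mul(4, 16900)), -135) = Add(Add(Rational(25943, 3), 67600), -135) = Add(Rational(228743, 3), -135) = Rational(228338, 3)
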